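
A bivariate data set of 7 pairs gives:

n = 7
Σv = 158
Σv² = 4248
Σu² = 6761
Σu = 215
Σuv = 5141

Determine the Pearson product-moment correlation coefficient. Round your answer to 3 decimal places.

0.880

r = (nΣuv − ΣuΣv) / √[(nΣu² − (Σu)²)(nΣv² − (Σv)²)]
Numerator: 7×5141 − 215×158 = 2017
Denominator: √[(47327 − 46225)(29736 − 24964)] = √[1102 × 4772] = 2293.1952
r = 2017 / 2293.1952 ≈ 0.880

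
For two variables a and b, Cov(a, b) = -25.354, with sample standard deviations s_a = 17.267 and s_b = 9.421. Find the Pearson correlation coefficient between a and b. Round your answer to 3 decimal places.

-0.156

r = Cov(a,b) / (s_a · s_b) = -25.354 / (17.267 × 9.421)
  = -25.354 / 162.6724 ≈ -0.156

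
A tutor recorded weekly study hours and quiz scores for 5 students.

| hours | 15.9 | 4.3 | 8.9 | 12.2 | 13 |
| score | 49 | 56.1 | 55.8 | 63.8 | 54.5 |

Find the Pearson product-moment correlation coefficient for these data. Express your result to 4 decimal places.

n = 5, Σx = 54.3, Σy = 279.2, Σx² = 668.35, Σy² = 15702.54, Σxy = 3003.81
nΣxy − ΣxΣy = 15019.05 − 15160.56 = -141.51
nΣx² − (Σx)² = 3341.75 − 2948.49 = 393.26; nΣy² − (Σy)² = 78512.7 − 77952.64 = 560.06
r = -141.51 / √(393.26 × 560.06) = -141.51 / 469.3071 ≈ -0.3015

-0.3015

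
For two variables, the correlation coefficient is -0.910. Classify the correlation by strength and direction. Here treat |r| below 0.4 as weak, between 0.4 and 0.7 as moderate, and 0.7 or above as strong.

r = -0.910 < 0 so the relationship is negative.
|r| = 0.910, which falls in the strong range.

strong negative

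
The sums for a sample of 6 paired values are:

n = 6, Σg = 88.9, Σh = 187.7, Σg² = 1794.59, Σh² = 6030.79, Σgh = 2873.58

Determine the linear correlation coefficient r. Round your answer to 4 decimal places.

0.3358

r = (nΣgh − ΣgΣh) / √[(nΣg² − (Σg)²)(nΣh² − (Σh)²)]
Numerator: 6×2873.58 − 88.9×187.7 = 554.95
Denominator: √[(10767.54 − 7903.21)(36184.74 − 35231.29)] = √[2864.33 × 953.45] = 1652.5724
r = 554.95 / 1652.5724 ≈ 0.3358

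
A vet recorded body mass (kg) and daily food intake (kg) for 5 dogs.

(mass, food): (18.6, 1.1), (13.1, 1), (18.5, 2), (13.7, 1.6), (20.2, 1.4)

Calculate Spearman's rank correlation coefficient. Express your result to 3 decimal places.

0.200

Rank mass: 4, 1, 3, 2, 5
Rank food: 2, 1, 5, 4, 3
d = rank(mass) − rank(food): 2, 0, -2, -2, 2; Σd² = 16
ρ = 1 − 6Σd² / [n(n²−1)] = 1 − 6×16 / (5×24) = 1 − 96/120 ≈ 0.200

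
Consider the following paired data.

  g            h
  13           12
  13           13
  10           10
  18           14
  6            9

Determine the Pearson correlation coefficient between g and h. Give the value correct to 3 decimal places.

0.956

n = 5, Σg = 60, Σh = 58, Σg² = 798, Σh² = 690, Σgh = 731
nΣgh − ΣgΣh = 3655 − 3480 = 175
nΣg² − (Σg)² = 3990 − 3600 = 390; nΣh² − (Σh)² = 3450 − 3364 = 86
r = 175 / √(390 × 86) = 175 / 183.1393 ≈ 0.956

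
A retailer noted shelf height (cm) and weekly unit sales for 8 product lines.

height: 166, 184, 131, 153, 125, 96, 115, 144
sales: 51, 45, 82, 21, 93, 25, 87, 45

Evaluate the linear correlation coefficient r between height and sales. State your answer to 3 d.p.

-0.236

n = 8, Σx = 1114, Σy = 449, Σx² = 160784, Σy² = 30659, Σxy = 61211
nΣxy − ΣxΣy = 489688 − 500186 = -10498
nΣx² − (Σx)² = 1286272 − 1240996 = 45276; nΣy² − (Σy)² = 245272 − 201601 = 43671
r = -10498 / √(45276 × 43671) = -10498 / 44466.2591 ≈ -0.236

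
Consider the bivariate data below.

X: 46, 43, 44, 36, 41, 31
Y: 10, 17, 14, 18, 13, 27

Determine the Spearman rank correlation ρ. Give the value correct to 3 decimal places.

Rank X: 6, 4, 5, 2, 3, 1
Rank Y: 1, 4, 3, 5, 2, 6
d = rank(X) − rank(Y): 5, 0, 2, -3, 1, -5; Σd² = 64
ρ = 1 − 6Σd² / [n(n²−1)] = 1 − 6×64 / (6×35) = 1 − 384/210 ≈ -0.829

-0.829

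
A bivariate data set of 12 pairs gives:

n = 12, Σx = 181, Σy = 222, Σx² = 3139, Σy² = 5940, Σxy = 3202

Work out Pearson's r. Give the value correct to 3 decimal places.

-0.169

r = (nΣxy − ΣxΣy) / √[(nΣx² − (Σx)²)(nΣy² − (Σy)²)]
Numerator: 12×3202 − 181×222 = -1758
Denominator: √[(37668 − 32761)(71280 − 49284)] = √[4907 × 21996] = 10389.1468
r = -1758 / 10389.1468 ≈ -0.169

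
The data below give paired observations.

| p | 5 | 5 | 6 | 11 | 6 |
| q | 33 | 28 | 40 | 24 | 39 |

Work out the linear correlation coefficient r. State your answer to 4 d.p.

n = 5, Σp = 33, Σq = 164, Σp² = 243, Σq² = 5570, Σpq = 1043
nΣpq − ΣpΣq = 5215 − 5412 = -197
nΣp² − (Σp)² = 1215 − 1089 = 126; nΣq² − (Σq)² = 27850 − 26896 = 954
r = -197 / √(126 × 954) = -197 / 346.7045 ≈ -0.5682

-0.5682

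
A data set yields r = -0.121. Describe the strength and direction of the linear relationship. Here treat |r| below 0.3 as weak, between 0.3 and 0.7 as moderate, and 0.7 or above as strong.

r = -0.121 < 0 so the relationship is negative.
|r| = 0.121, which falls in the weak range.

weak negative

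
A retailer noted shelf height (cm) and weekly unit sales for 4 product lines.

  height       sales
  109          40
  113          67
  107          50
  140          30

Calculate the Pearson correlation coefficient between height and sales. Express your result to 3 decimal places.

n = 4, Σx = 469, Σy = 187, Σx² = 55699, Σy² = 9489, Σxy = 21481
nΣxy − ΣxΣy = 85924 − 87703 = -1779
nΣx² − (Σx)² = 222796 − 219961 = 2835; nΣy² − (Σy)² = 37956 − 34969 = 2987
r = -1779 / √(2835 × 2987) = -1779 / 2910.0077 ≈ -0.611

-0.611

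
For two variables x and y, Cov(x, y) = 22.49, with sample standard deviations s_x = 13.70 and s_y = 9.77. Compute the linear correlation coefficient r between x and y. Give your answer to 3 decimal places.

0.168

r = Cov(x,y) / (s_x · s_y) = 22.49 / (13.70 × 9.77)
  = 22.49 / 133.8490 ≈ 0.168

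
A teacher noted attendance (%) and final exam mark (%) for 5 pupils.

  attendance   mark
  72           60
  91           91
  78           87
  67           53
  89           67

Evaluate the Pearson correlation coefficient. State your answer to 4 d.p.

0.6814

n = 5, Σx = 397, Σy = 358, Σx² = 31959, Σy² = 26748, Σxy = 28901
nΣxy − ΣxΣy = 144505 − 142126 = 2379
nΣx² − (Σx)² = 159795 − 157609 = 2186; nΣy² − (Σy)² = 133740 − 128164 = 5576
r = 2379 / √(2186 × 5576) = 2379 / 3491.2943 ≈ 0.6814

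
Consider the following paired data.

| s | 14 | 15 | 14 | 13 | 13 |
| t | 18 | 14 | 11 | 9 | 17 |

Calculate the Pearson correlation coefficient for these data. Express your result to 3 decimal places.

0.140

n = 5, Σs = 69, Σt = 69, Σs² = 955, Σt² = 1011, Σst = 954
nΣst − ΣsΣt = 4770 − 4761 = 9
nΣs² − (Σs)² = 4775 − 4761 = 14; nΣt² − (Σt)² = 5055 − 4761 = 294
r = 9 / √(14 × 294) = 9 / 64.1561 ≈ 0.140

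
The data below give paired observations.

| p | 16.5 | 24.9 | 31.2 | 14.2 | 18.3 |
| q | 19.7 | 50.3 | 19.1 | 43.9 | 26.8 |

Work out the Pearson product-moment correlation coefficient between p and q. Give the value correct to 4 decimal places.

n = 5, Σp = 105.1, Σq = 159.8, Σp² = 2402.23, Σq² = 5928.44, Σpq = 3287.26
nΣpq − ΣpΣq = 16436.3 − 16794.98 = -358.68
nΣp² − (Σp)² = 12011.15 − 11046.01 = 965.14; nΣq² − (Σq)² = 29642.2 − 25536.04 = 4106.16
r = -358.68 / √(965.14 × 4106.16) = -358.68 / 1990.7333 ≈ -0.1802

-0.1802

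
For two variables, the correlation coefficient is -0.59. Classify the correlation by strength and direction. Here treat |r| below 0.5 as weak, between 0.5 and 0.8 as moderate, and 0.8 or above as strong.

moderate negative

r = -0.59 < 0 so the relationship is negative.
|r| = 0.59, which falls in the moderate range.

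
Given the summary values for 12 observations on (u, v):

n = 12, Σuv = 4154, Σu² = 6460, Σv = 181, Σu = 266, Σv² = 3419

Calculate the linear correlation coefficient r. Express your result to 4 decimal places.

0.2276

r = (nΣuv − ΣuΣv) / √[(nΣu² − (Σu)²)(nΣv² − (Σv)²)]
Numerator: 12×4154 − 266×181 = 1702
Denominator: √[(77520 − 70756)(41028 − 32761)] = √[6764 × 8267] = 7477.8331
r = 1702 / 7477.8331 ≈ 0.2276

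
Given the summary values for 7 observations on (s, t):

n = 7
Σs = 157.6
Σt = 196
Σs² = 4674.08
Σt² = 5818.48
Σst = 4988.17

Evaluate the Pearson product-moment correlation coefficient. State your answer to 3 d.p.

r = (nΣst − ΣsΣt) / √[(nΣs² − (Σs)²)(nΣt² − (Σt)²)]
Numerator: 7×4988.17 − 157.6×196 = 4027.59
Denominator: √[(32718.56 − 24837.76)(40729.36 − 38416)] = √[7880.8 × 2313.36] = 4269.7924
r = 4027.59 / 4269.7924 ≈ 0.943

0.943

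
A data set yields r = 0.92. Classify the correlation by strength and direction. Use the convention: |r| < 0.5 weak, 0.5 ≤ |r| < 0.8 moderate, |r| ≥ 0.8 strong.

r = 0.92 > 0 so the relationship is positive.
|r| = 0.92, which falls in the strong range.

strong positive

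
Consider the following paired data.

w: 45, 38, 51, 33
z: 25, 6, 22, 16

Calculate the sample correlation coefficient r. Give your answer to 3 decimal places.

n = 4, Σw = 167, Σz = 69, Σw² = 7159, Σz² = 1401, Σwz = 3003
nΣwz − ΣwΣz = 12012 − 11523 = 489
nΣw² − (Σw)² = 28636 − 27889 = 747; nΣz² − (Σz)² = 5604 − 4761 = 843
r = 489 / √(747 × 843) = 489 / 793.5496 ≈ 0.616

0.616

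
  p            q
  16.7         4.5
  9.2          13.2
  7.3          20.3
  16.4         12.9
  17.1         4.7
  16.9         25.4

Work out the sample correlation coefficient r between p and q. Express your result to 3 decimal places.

n = 6, Σp = 83.6, Σq = 81, Σp² = 1263.8, Σq² = 1440.24, Σpq = 1065.97
nΣpq − ΣpΣq = 6395.82 − 6771.6 = -375.78
nΣp² − (Σp)² = 7582.8 − 6988.96 = 593.84; nΣq² − (Σq)² = 8641.44 − 6561 = 2080.44
r = -375.78 / √(593.84 × 2080.44) = -375.78 / 1111.5073 ≈ -0.338

-0.338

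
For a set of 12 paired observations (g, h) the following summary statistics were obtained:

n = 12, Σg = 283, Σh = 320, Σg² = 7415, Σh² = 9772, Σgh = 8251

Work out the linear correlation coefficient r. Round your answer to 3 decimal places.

0.735

r = (nΣgh − ΣgΣh) / √[(nΣg² − (Σg)²)(nΣh² − (Σh)²)]
Numerator: 12×8251 − 283×320 = 8452
Denominator: √[(88980 − 80089)(117264 − 102400)] = √[8891 × 14864] = 11495.9047
r = 8452 / 11495.9047 ≈ 0.735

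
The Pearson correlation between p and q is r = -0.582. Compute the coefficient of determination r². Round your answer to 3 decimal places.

r² = (-0.582)² = 0.339

0.339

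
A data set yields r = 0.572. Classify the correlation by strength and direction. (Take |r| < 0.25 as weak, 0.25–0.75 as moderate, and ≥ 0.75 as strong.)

r = 0.572 > 0 so the relationship is positive.
|r| = 0.572, which falls in the moderate range.

moderate positive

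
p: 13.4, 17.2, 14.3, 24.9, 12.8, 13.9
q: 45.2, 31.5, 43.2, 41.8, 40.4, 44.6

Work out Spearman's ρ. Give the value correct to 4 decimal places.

-0.3143

Rank p: 2, 5, 4, 6, 1, 3
Rank q: 6, 1, 4, 3, 2, 5
d = rank(p) − rank(q): -4, 4, 0, 3, -1, -2; Σd² = 46
ρ = 1 − 6Σd² / [n(n²−1)] = 1 − 6×46 / (6×35) = 1 − 276/210 ≈ -0.3143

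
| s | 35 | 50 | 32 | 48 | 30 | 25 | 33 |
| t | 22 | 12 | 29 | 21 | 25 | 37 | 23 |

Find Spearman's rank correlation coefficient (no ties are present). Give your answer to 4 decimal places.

-0.9643

Rank s: 5, 7, 3, 6, 2, 1, 4
Rank t: 3, 1, 6, 2, 5, 7, 4
d = rank(s) − rank(t): 2, 6, -3, 4, -3, -6, 0; Σd² = 110
ρ = 1 − 6Σd² / [n(n²−1)] = 1 − 6×110 / (7×48) = 1 − 660/336 ≈ -0.9643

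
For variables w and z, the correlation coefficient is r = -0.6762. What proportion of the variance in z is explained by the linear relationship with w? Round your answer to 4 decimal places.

r² = (-0.6762)² = 0.4572

0.4572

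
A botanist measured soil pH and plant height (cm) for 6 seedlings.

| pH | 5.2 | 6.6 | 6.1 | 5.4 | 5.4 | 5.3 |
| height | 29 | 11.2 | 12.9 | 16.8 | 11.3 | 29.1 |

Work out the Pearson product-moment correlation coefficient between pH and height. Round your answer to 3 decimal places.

n = 6, Σx = 34, Σy = 110.3, Σx² = 194.22, Σy² = 2389.59, Σxy = 609.38
nΣxy − ΣxΣy = 3656.28 − 3750.2 = -93.92
nΣx² − (Σx)² = 1165.32 − 1156 = 9.32; nΣy² − (Σy)² = 14337.54 − 12166.09 = 2171.45
r = -93.92 / √(9.32 × 2171.45) = -93.92 / 142.2600 ≈ -0.660

-0.660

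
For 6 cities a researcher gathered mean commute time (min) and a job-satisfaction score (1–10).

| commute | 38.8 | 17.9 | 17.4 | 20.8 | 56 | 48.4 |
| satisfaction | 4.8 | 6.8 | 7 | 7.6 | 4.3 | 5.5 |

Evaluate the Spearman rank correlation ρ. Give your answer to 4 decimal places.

Rank commute: 4, 2, 1, 3, 6, 5
Rank satisfaction: 2, 4, 5, 6, 1, 3
d = rank(commute) − rank(satisfaction): 2, -2, -4, -3, 5, 2; Σd² = 62
ρ = 1 − 6Σd² / [n(n²−1)] = 1 − 6×62 / (6×35) = 1 − 372/210 ≈ -0.7714

-0.7714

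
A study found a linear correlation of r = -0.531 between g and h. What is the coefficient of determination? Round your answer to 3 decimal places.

r² = (-0.531)² = 0.282

0.282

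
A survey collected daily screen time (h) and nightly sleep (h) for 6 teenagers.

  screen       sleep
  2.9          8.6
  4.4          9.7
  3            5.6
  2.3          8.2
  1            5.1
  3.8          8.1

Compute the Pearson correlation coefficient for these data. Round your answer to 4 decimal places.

n = 6, Σx = 17.4, Σy = 45.3, Σx² = 57.5, Σy² = 358.27, Σxy = 139.16
nΣxy − ΣxΣy = 834.96 − 788.22 = 46.74
nΣx² − (Σx)² = 345 − 302.76 = 42.24; nΣy² − (Σy)² = 2149.62 − 2052.09 = 97.53
r = 46.74 / √(42.24 × 97.53) = 46.74 / 64.1846 ≈ 0.7282

0.7282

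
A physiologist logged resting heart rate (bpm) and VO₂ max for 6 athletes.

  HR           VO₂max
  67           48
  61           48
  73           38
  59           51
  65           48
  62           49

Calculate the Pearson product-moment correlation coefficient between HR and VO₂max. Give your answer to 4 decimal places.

n = 6, Σx = 387, Σy = 282, Σx² = 25089, Σy² = 13358, Σxy = 18085
nΣxy − ΣxΣy = 108510 − 109134 = -624
nΣx² − (Σx)² = 150534 − 149769 = 765; nΣy² − (Σy)² = 80148 − 79524 = 624
r = -624 / √(765 × 624) = -624 / 690.9124 ≈ -0.9032

-0.9032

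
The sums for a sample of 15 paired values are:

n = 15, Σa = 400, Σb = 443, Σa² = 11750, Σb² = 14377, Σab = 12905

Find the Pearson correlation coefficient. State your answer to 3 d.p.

0.922

r = (nΣab − ΣaΣb) / √[(nΣa² − (Σa)²)(nΣb² − (Σb)²)]
Numerator: 15×12905 − 400×443 = 16375
Denominator: √[(176250 − 160000)(215655 − 196249)] = √[16250 × 19406] = 17758.0264
r = 16375 / 17758.0264 ≈ 0.922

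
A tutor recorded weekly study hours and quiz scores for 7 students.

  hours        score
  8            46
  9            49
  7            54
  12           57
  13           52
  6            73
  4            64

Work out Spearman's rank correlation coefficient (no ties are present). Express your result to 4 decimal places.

-0.5357

Rank hours: 4, 5, 3, 6, 7, 2, 1
Rank score: 1, 2, 4, 5, 3, 7, 6
d = rank(hours) − rank(score): 3, 3, -1, 1, 4, -5, -5; Σd² = 86
ρ = 1 − 6Σd² / [n(n²−1)] = 1 − 6×86 / (7×48) = 1 − 516/336 ≈ -0.5357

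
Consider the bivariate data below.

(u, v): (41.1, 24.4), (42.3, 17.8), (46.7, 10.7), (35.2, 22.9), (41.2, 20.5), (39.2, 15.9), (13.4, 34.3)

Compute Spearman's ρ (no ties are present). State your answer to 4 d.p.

-0.7143

Rank u: 4, 6, 7, 2, 5, 3, 1
Rank v: 6, 3, 1, 5, 4, 2, 7
d = rank(u) − rank(v): -2, 3, 6, -3, 1, 1, -6; Σd² = 96
ρ = 1 − 6Σd² / [n(n²−1)] = 1 − 6×96 / (7×48) = 1 − 576/336 ≈ -0.7143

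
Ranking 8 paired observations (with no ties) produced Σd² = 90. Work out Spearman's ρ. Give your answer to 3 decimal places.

ρ = 1 − 6Σd² / [n(n²−1)] = 1 − 6×90 / (8×63)
  = 1 − 540/504 = 1 − 1.0714 ≈ -0.071

-0.071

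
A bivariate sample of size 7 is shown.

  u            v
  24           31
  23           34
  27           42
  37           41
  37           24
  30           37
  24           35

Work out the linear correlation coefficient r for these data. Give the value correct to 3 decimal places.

n = 7, Σu = 202, Σv = 244, Σu² = 6048, Σv² = 8732, Σuv = 7015
nΣuv − ΣuΣv = 49105 − 49288 = -183
nΣu² − (Σu)² = 42336 − 40804 = 1532; nΣv² − (Σv)² = 61124 − 59536 = 1588
r = -183 / √(1532 × 1588) = -183 / 1559.7487 ≈ -0.117

-0.117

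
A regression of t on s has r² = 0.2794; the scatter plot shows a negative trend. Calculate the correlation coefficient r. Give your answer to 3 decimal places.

-0.529

|r| = √0.2794 = 0.529
The association is negative, so r = −0.529.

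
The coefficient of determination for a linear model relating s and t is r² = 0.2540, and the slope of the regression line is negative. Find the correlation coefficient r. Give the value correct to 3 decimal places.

|r| = √0.2540 = 0.504
The association is negative, so r = −0.504.

-0.504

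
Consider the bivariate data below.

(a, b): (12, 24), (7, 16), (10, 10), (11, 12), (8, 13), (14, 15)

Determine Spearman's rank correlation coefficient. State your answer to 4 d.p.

0.1429

Rank a: 5, 1, 3, 4, 2, 6
Rank b: 6, 5, 1, 2, 3, 4
d = rank(a) − rank(b): -1, -4, 2, 2, -1, 2; Σd² = 30
ρ = 1 − 6Σd² / [n(n²−1)] = 1 − 6×30 / (6×35) = 1 − 180/210 ≈ 0.1429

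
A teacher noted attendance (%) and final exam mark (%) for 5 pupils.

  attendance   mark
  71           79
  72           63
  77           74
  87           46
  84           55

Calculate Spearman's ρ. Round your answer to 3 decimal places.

Rank attendance: 1, 2, 3, 5, 4
Rank mark: 5, 3, 4, 1, 2
d = rank(attendance) − rank(mark): -4, -1, -1, 4, 2; Σd² = 38
ρ = 1 − 6Σd² / [n(n²−1)] = 1 − 6×38 / (5×24) = 1 − 228/120 ≈ -0.900

-0.900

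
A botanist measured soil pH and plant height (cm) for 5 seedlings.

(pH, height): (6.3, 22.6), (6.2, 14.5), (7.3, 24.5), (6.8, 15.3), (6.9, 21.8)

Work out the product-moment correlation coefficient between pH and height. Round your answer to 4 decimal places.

0.5236

n = 5, Σx = 33.5, Σy = 98.7, Σx² = 225.27, Σy² = 2030.59, Σxy = 665.59
nΣxy − ΣxΣy = 3327.95 − 3306.45 = 21.5
nΣx² − (Σx)² = 1126.35 − 1122.25 = 4.1; nΣy² − (Σy)² = 10152.95 − 9741.69 = 411.26
r = 21.5 / √(4.1 × 411.26) = 21.5 / 41.0630 ≈ 0.5236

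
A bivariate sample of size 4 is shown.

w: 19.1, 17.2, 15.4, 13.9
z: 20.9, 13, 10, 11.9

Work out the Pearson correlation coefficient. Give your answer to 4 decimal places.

n = 4, Σw = 65.6, Σz = 55.8, Σw² = 1091.02, Σz² = 847.42, Σwz = 942.2
nΣwz − ΣwΣz = 3768.8 − 3660.48 = 108.32
nΣw² − (Σw)² = 4364.08 − 4303.36 = 60.72; nΣz² − (Σz)² = 3389.68 − 3113.64 = 276.04
r = 108.32 / √(60.72 × 276.04) = 108.32 / 129.4649 ≈ 0.8367

0.8367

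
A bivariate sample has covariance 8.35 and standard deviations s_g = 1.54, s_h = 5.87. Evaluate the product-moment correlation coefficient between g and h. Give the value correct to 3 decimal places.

0.924

r = Cov(g,h) / (s_g · s_h) = 8.35 / (1.54 × 5.87)
  = 8.35 / 9.0398 ≈ 0.924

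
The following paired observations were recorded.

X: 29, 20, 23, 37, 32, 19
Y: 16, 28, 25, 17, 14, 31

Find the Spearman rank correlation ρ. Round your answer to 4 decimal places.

-0.8286

Rank X: 4, 2, 3, 6, 5, 1
Rank Y: 2, 5, 4, 3, 1, 6
d = rank(X) − rank(Y): 2, -3, -1, 3, 4, -5; Σd² = 64
ρ = 1 − 6Σd² / [n(n²−1)] = 1 − 6×64 / (6×35) = 1 − 384/210 ≈ -0.8286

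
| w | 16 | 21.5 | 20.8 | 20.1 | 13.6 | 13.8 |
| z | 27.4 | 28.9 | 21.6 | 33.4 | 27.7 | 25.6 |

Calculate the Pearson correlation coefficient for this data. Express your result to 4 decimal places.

0.1136

n = 6, Σw = 105.8, Σz = 164.6, Σw² = 1930.3, Σz² = 4590.74, Σwz = 2910.37
nΣwz − ΣwΣz = 17462.22 − 17414.68 = 47.54
nΣw² − (Σw)² = 11581.8 − 11193.64 = 388.16; nΣz² − (Σz)² = 27544.44 − 27093.16 = 451.28
r = 47.54 / √(388.16 × 451.28) = 47.54 / 418.5318 ≈ 0.1136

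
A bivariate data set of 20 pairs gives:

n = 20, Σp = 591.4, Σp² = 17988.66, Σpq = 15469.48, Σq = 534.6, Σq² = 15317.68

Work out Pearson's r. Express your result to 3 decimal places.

r = (nΣpq − ΣpΣq) / √[(nΣp² − (Σp)²)(nΣq² − (Σq)²)]
Numerator: 20×15469.48 − 591.4×534.6 = -6772.84
Denominator: √[(359773.2 − 349753.96)(306353.6 − 285797.16)] = √[10019.24 × 20556.44] = 14351.3033
r = -6772.84 / 14351.3033 ≈ -0.472

-0.472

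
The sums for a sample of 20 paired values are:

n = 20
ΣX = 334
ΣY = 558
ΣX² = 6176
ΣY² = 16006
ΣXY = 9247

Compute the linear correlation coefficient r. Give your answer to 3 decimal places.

r = (nΣXY − ΣXΣY) / √[(nΣX² − (ΣX)²)(nΣY² − (ΣY)²)]
Numerator: 20×9247 − 334×558 = -1432
Denominator: √[(123520 − 111556)(320120 − 311364)] = √[11964 × 8756] = 10235.0762
r = -1432 / 10235.0762 ≈ -0.140

-0.140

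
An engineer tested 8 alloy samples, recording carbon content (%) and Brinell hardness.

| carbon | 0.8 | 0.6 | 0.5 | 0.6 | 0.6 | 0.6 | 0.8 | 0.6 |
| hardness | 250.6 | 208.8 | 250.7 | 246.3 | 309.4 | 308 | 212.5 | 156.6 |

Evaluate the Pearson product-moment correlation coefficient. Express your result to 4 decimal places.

-0.1397

n = 8, Σx = 5.1, Σy = 1942.9, Σx² = 3.33, Σy² = 490184.15, Σxy = 1233.29
nΣxy − ΣxΣy = 9866.32 − 9908.79 = -42.47
nΣx² − (Σx)² = 26.64 − 26.01 = 0.63; nΣy² − (Σy)² = 3921473.2 − 3774860.41 = 146612.79
r = -42.47 / √(0.63 × 146612.79) = -42.47 / 303.9178 ≈ -0.1397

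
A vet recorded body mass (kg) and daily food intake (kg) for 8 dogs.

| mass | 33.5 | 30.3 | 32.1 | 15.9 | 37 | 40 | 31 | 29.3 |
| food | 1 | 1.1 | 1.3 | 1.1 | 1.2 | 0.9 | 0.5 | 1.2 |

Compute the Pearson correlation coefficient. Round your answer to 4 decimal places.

n = 8, Σx = 249.1, Σy = 8.3, Σx² = 8112.05, Σy² = 9.05, Σxy = 257.11
nΣxy − ΣxΣy = 2056.88 − 2067.53 = -10.65
nΣx² − (Σx)² = 64896.4 − 62050.81 = 2845.59; nΣy² − (Σy)² = 72.4 − 68.89 = 3.51
r = -10.65 / √(2845.59 × 3.51) = -10.65 / 99.9401 ≈ -0.1066

-0.1066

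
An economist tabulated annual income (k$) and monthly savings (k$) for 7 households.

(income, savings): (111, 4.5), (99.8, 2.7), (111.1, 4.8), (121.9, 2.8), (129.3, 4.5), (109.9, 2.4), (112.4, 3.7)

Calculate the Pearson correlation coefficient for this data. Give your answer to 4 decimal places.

0.3349

n = 7, Σx = 795.4, Σy = 25.4, Σx² = 90914.12, Σy² = 98.12, Σxy = 2905.05
nΣxy − ΣxΣy = 20335.35 − 20203.16 = 132.19
nΣx² − (Σx)² = 636398.84 − 632661.16 = 3737.68; nΣy² − (Σy)² = 686.84 − 645.16 = 41.68
r = 132.19 / √(3737.68 × 41.68) = 132.19 / 394.6980 ≈ 0.3349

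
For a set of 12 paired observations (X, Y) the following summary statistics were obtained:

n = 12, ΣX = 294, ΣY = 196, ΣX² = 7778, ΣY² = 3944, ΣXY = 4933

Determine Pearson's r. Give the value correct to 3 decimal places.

r = (nΣXY − ΣXΣY) / √[(nΣX² − (ΣX)²)(nΣY² − (ΣY)²)]
Numerator: 12×4933 − 294×196 = 1572
Denominator: √[(93336 − 86436)(47328 − 38416)] = √[6900 × 8912] = 7841.7345
r = 1572 / 7841.7345 ≈ 0.200

0.200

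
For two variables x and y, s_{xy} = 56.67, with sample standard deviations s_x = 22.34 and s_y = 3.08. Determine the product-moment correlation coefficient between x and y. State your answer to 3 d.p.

0.824

r = Cov(x,y) / (s_x · s_y) = 56.67 / (22.34 × 3.08)
  = 56.67 / 68.8072 ≈ 0.824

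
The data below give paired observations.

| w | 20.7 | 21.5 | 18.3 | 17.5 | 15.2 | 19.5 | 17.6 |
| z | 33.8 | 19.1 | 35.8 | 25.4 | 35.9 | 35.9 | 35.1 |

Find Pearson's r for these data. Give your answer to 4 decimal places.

-0.4711

n = 7, Σw = 130.3, Σz = 221, Σw² = 2452.93, Σz² = 7243.68, Σwz = 4073.44
nΣwz − ΣwΣz = 28514.08 − 28796.3 = -282.22
nΣw² − (Σw)² = 17170.51 − 16978.09 = 192.42; nΣz² − (Σz)² = 50705.76 − 48841 = 1864.76
r = -282.22 / √(192.42 × 1864.76) = -282.22 / 599.0135 ≈ -0.4711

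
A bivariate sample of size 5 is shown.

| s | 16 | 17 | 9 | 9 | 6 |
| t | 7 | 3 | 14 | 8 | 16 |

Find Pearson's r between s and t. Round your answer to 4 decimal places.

-0.8782

n = 5, Σs = 57, Σt = 48, Σs² = 743, Σt² = 574, Σst = 457
nΣst − ΣsΣt = 2285 − 2736 = -451
nΣs² − (Σs)² = 3715 − 3249 = 466; nΣt² − (Σt)² = 2870 − 2304 = 566
r = -451 / √(466 × 566) = -451 / 513.5718 ≈ -0.8782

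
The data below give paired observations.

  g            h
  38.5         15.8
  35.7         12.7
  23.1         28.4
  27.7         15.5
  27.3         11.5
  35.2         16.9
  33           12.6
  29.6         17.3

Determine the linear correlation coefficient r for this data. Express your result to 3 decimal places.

-0.529

n = 8, Σg = 250.1, Σh = 130.7, Σg² = 8007.13, Σh² = 2333.65, Σgh = 3983.79
nΣgh − ΣgΣh = 31870.32 − 32688.07 = -817.75
nΣg² − (Σg)² = 64057.04 − 62550.01 = 1507.03; nΣh² − (Σh)² = 18669.2 − 17082.49 = 1586.71
r = -817.75 / √(1507.03 × 1586.71) = -817.75 / 1546.3569 ≈ -0.529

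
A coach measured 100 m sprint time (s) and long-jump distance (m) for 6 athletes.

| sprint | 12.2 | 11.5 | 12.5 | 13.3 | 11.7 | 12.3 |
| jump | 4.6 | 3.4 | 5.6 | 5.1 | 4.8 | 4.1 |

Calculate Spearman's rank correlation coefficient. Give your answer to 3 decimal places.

0.714

Rank sprint: 3, 1, 5, 6, 2, 4
Rank jump: 3, 1, 6, 5, 4, 2
d = rank(sprint) − rank(jump): 0, 0, -1, 1, -2, 2; Σd² = 10
ρ = 1 − 6Σd² / [n(n²−1)] = 1 − 6×10 / (6×35) = 1 − 60/210 ≈ 0.714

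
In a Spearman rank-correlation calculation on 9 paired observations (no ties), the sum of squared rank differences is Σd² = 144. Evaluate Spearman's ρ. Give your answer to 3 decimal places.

ρ = 1 − 6Σd² / [n(n²−1)] = 1 − 6×144 / (9×80)
  = 1 − 864/720 = 1 − 1.2000 ≈ -0.200

-0.200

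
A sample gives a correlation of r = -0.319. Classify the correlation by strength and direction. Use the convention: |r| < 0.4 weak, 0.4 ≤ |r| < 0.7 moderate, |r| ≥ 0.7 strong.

r = -0.319 < 0 so the relationship is negative.
|r| = 0.319, which falls in the weak range.

weak negative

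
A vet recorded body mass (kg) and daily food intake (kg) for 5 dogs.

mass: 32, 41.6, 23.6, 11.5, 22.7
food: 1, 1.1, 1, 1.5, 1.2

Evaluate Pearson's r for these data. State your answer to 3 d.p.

n = 5, Σx = 131.4, Σy = 5.8, Σx² = 3959.06, Σy² = 6.9, Σxy = 145.85
nΣxy − ΣxΣy = 729.25 − 762.12 = -32.87
nΣx² − (Σx)² = 19795.3 − 17265.96 = 2529.34; nΣy² − (Σy)² = 34.5 − 33.64 = 0.86
r = -32.87 / √(2529.34 × 0.86) = -32.87 / 46.6394 ≈ -0.705

-0.705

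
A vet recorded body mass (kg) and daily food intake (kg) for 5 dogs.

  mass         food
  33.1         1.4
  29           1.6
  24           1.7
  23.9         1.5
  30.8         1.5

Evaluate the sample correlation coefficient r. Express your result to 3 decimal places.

n = 5, Σx = 140.8, Σy = 7.7, Σx² = 4032.46, Σy² = 11.91, Σxy = 215.59
nΣxy − ΣxΣy = 1077.95 − 1084.16 = -6.21
nΣx² − (Σx)² = 20162.3 − 19824.64 = 337.66; nΣy² − (Σy)² = 59.55 − 59.29 = 0.26
r = -6.21 / √(337.66 × 0.26) = -6.21 / 9.3697 ≈ -0.663

-0.663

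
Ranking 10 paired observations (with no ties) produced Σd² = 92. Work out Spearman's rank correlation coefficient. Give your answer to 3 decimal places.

0.442

ρ = 1 − 6Σd² / [n(n²−1)] = 1 − 6×92 / (10×99)
  = 1 − 552/990 = 1 − 0.5576 ≈ 0.442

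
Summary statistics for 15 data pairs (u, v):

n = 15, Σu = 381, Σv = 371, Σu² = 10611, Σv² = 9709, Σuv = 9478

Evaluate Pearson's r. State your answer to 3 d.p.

r = (nΣuv − ΣuΣv) / √[(nΣu² − (Σu)²)(nΣv² − (Σv)²)]
Numerator: 15×9478 − 381×371 = 819
Denominator: √[(159165 − 145161)(145635 − 137641)] = √[14004 × 7994] = 10580.5471
r = 819 / 10580.5471 ≈ 0.077

0.077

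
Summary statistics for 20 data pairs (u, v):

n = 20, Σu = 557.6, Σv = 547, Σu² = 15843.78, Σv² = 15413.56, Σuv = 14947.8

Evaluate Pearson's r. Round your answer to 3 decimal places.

-0.824

r = (nΣuv − ΣuΣv) / √[(nΣu² − (Σu)²)(nΣv² − (Σv)²)]
Numerator: 20×14947.8 − 557.6×547 = -6051.2
Denominator: √[(316875.6 − 310917.76)(308271.2 − 299209)] = √[5957.84 × 9062.2] = 7347.8662
r = -6051.2 / 7347.8662 ≈ -0.824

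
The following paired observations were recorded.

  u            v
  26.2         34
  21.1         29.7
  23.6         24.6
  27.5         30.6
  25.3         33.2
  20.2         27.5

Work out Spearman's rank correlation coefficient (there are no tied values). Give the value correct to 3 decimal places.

0.657

Rank u: 5, 2, 3, 6, 4, 1
Rank v: 6, 3, 1, 4, 5, 2
d = rank(u) − rank(v): -1, -1, 2, 2, -1, -1; Σd² = 12
ρ = 1 − 6Σd² / [n(n²−1)] = 1 − 6×12 / (6×35) = 1 − 72/210 ≈ 0.657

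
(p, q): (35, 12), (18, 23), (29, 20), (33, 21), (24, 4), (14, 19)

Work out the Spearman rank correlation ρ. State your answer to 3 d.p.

Rank p: 6, 2, 4, 5, 3, 1
Rank q: 2, 6, 4, 5, 1, 3
d = rank(p) − rank(q): 4, -4, 0, 0, 2, -2; Σd² = 40
ρ = 1 − 6Σd² / [n(n²−1)] = 1 − 6×40 / (6×35) = 1 − 240/210 ≈ -0.143

-0.143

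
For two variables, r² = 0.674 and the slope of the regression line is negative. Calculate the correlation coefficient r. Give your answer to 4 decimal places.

-0.8210

|r| = √0.674 = 0.8210
The association is negative, so r = −0.8210.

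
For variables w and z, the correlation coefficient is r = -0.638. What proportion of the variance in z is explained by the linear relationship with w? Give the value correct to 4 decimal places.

0.4070

r² = (-0.638)² = 0.4070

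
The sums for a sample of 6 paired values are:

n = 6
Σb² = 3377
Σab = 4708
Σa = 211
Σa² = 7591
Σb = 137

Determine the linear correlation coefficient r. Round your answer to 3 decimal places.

-0.533

r = (nΣab − ΣaΣb) / √[(nΣa² − (Σa)²)(nΣb² − (Σb)²)]
Numerator: 6×4708 − 211×137 = -659
Denominator: √[(45546 − 44521)(20262 − 18769)] = √[1025 × 1493] = 1237.0631
r = -659 / 1237.0631 ≈ -0.533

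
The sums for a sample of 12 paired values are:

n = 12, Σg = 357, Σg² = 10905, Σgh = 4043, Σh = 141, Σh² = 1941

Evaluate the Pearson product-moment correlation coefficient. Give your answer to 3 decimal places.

r = (nΣgh − ΣgΣh) / √[(nΣg² − (Σg)²)(nΣh² − (Σh)²)]
Numerator: 12×4043 − 357×141 = -1821
Denominator: √[(130860 − 127449)(23292 − 19881)] = √[3411 × 3411] = 3411.0000
r = -1821 / 3411.0000 ≈ -0.534

-0.534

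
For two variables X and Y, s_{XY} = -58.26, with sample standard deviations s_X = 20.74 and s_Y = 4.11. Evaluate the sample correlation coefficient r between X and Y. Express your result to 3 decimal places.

r = Cov(X,Y) / (s_X · s_Y) = -58.26 / (20.74 × 4.11)
  = -58.26 / 85.2414 ≈ -0.683

-0.683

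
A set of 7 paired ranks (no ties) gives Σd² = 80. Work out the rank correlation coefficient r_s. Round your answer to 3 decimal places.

ρ = 1 − 6Σd² / [n(n²−1)] = 1 − 6×80 / (7×48)
  = 1 − 480/336 = 1 − 1.4286 ≈ -0.429

-0.429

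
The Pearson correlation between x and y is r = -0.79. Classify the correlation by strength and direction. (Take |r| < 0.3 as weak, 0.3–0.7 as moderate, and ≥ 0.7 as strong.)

r = -0.79 < 0 so the relationship is negative.
|r| = 0.79, which falls in the strong range.

strong negative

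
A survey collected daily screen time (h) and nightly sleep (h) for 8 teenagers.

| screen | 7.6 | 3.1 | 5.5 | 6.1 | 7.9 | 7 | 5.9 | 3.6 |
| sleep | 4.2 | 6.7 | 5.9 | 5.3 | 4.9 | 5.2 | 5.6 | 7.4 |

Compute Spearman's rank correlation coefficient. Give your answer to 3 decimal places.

Rank screen: 7, 1, 3, 5, 8, 6, 4, 2
Rank sleep: 1, 7, 6, 4, 2, 3, 5, 8
d = rank(screen) − rank(sleep): 6, -6, -3, 1, 6, 3, -1, -6; Σd² = 164
ρ = 1 − 6Σd² / [n(n²−1)] = 1 − 6×164 / (8×63) = 1 − 984/504 ≈ -0.952

-0.952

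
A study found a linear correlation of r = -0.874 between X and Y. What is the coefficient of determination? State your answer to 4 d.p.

0.7639

r² = (-0.874)² = 0.7639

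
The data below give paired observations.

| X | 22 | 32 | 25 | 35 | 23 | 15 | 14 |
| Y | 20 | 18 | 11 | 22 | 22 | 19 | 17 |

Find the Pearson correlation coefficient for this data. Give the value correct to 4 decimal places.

n = 7, ΣX = 166, ΣY = 129, ΣX² = 4308, ΣY² = 2463, ΣXY = 3090
nΣXY − ΣXΣY = 21630 − 21414 = 216
nΣX² − (ΣX)² = 30156 − 27556 = 2600; nΣY² − (ΣY)² = 17241 − 16641 = 600
r = 216 / √(2600 × 600) = 216 / 1248.9996 ≈ 0.1729

0.1729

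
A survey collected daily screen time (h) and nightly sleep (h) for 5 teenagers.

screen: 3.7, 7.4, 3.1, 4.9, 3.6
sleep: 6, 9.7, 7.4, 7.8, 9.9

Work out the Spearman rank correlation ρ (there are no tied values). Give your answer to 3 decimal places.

Rank screen: 3, 5, 1, 4, 2
Rank sleep: 1, 4, 2, 3, 5
d = rank(screen) − rank(sleep): 2, 1, -1, 1, -3; Σd² = 16
ρ = 1 − 6Σd² / [n(n²−1)] = 1 − 6×16 / (5×24) = 1 − 96/120 ≈ 0.200

0.200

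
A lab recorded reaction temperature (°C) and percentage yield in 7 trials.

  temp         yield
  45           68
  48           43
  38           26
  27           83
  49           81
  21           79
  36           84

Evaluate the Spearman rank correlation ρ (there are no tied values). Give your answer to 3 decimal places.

-0.321

Rank temp: 5, 6, 4, 2, 7, 1, 3
Rank yield: 3, 2, 1, 6, 5, 4, 7
d = rank(temp) − rank(yield): 2, 4, 3, -4, 2, -3, -4; Σd² = 74
ρ = 1 − 6Σd² / [n(n²−1)] = 1 − 6×74 / (7×48) = 1 − 444/336 ≈ -0.321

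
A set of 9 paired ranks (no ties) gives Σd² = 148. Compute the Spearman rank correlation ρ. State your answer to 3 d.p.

ρ = 1 − 6Σd² / [n(n²−1)] = 1 − 6×148 / (9×80)
  = 1 − 888/720 = 1 − 1.2333 ≈ -0.233

-0.233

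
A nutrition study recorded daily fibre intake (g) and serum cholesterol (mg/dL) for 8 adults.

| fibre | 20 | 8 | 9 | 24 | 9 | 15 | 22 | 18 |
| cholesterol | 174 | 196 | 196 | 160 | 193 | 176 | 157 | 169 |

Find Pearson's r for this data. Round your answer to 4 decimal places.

-0.9689

n = 8, Σx = 125, Σy = 1421, Σx² = 2235, Σy² = 254143, Σxy = 21525
nΣxy − ΣxΣy = 172200 − 177625 = -5425
nΣx² − (Σx)² = 17880 − 15625 = 2255; nΣy² − (Σy)² = 2033144 − 2019241 = 13903
r = -5425 / √(2255 × 13903) = -5425 / 5599.2200 ≈ -0.9689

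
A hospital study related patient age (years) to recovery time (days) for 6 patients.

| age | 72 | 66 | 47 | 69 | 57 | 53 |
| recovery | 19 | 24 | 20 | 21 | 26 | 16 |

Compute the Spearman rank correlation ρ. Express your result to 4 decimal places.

Rank age: 6, 4, 1, 5, 3, 2
Rank recovery: 2, 5, 3, 4, 6, 1
d = rank(age) − rank(recovery): 4, -1, -2, 1, -3, 1; Σd² = 32
ρ = 1 − 6Σd² / [n(n²−1)] = 1 − 6×32 / (6×35) = 1 − 192/210 ≈ 0.0857

0.0857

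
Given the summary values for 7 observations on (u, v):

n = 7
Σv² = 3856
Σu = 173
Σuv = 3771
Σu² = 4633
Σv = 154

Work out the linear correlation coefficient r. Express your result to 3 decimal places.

r = (nΣuv − ΣuΣv) / √[(nΣu² − (Σu)²)(nΣv² − (Σv)²)]
Numerator: 7×3771 − 173×154 = -245
Denominator: √[(32431 − 29929)(26992 − 23716)] = √[2502 × 3276] = 2862.9621
r = -245 / 2862.9621 ≈ -0.086

-0.086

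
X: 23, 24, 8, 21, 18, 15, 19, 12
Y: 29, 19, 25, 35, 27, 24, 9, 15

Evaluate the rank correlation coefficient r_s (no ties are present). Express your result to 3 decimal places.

Rank X: 7, 8, 1, 6, 4, 3, 5, 2
Rank Y: 7, 3, 5, 8, 6, 4, 1, 2
d = rank(X) − rank(Y): 0, 5, -4, -2, -2, -1, 4, 0; Σd² = 66
ρ = 1 − 6Σd² / [n(n²−1)] = 1 − 6×66 / (8×63) = 1 − 396/504 ≈ 0.214

0.214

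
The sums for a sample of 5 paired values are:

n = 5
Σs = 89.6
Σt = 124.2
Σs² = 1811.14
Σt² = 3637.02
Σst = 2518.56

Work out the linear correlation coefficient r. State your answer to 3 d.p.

r = (nΣst − ΣsΣt) / √[(nΣs² − (Σs)²)(nΣt² − (Σt)²)]
Numerator: 5×2518.56 − 89.6×124.2 = 1464.48
Denominator: √[(9055.7 − 8028.16)(18185.1 − 15425.64)] = √[1027.54 × 2759.46] = 1683.8811
r = 1464.48 / 1683.8811 ≈ 0.870

0.870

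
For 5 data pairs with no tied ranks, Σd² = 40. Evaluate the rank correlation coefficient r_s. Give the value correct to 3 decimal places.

-1.000

ρ = 1 − 6Σd² / [n(n²−1)] = 1 − 6×40 / (5×24)
  = 1 − 240/120 = 1 − 2.0000 ≈ -1.000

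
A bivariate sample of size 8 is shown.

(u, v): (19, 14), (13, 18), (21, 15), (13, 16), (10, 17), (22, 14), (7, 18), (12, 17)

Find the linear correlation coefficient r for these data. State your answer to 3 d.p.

n = 8, Σu = 117, Σv = 129, Σu² = 1917, Σv² = 2099, Σuv = 1831
nΣuv − ΣuΣv = 14648 − 15093 = -445
nΣu² − (Σu)² = 15336 − 13689 = 1647; nΣv² − (Σv)² = 16792 − 16641 = 151
r = -445 / √(1647 × 151) = -445 / 498.6953 ≈ -0.892

-0.892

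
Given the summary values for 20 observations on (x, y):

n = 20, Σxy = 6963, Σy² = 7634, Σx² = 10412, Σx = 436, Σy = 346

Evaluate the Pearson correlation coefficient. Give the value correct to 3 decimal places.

-0.474

r = (nΣxy − ΣxΣy) / √[(nΣx² − (Σx)²)(nΣy² − (Σy)²)]
Numerator: 20×6963 − 436×346 = -11596
Denominator: √[(208240 − 190096)(152680 − 119716)] = √[18144 × 32964] = 24456.0589
r = -11596 / 24456.0589 ≈ -0.474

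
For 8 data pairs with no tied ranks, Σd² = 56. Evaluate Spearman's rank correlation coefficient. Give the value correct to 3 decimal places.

ρ = 1 − 6Σd² / [n(n²−1)] = 1 − 6×56 / (8×63)
  = 1 − 336/504 = 1 − 0.6667 ≈ 0.333

0.333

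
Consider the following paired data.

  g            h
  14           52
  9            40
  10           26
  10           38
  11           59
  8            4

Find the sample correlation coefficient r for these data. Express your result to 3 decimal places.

0.720

n = 6, Σg = 62, Σh = 219, Σg² = 662, Σh² = 9921, Σgh = 2409
nΣgh − ΣgΣh = 14454 − 13578 = 876
nΣg² − (Σg)² = 3972 − 3844 = 128; nΣh² − (Σh)² = 59526 − 47961 = 11565
r = 876 / √(128 × 11565) = 876 / 1216.6840 ≈ 0.720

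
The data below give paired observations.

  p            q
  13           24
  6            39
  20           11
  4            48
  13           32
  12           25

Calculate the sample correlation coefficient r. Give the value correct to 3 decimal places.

n = 6, Σp = 68, Σq = 179, Σp² = 934, Σq² = 6171, Σpq = 1674
nΣpq − ΣpΣq = 10044 − 12172 = -2128
nΣp² − (Σp)² = 5604 − 4624 = 980; nΣq² − (Σq)² = 37026 − 32041 = 4985
r = -2128 / √(980 × 4985) = -2128 / 2210.2715 ≈ -0.963

-0.963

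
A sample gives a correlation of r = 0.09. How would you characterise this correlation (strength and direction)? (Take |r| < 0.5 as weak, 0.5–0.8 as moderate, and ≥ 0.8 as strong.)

r = 0.09 > 0 so the relationship is positive.
|r| = 0.09, which falls in the weak range.

weak positive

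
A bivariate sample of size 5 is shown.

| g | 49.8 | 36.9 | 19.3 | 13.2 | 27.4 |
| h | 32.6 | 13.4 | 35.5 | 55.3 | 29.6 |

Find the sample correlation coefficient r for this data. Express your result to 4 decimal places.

n = 5, Σg = 146.6, Σh = 166.4, Σg² = 5139.14, Σh² = 6436.82, Σgh = 4344.09
nΣgh − ΣgΣh = 21720.45 − 24394.24 = -2673.79
nΣg² − (Σg)² = 25695.7 − 21491.56 = 4204.14; nΣh² − (Σh)² = 32184.1 − 27688.96 = 4495.14
r = -2673.79 / √(4204.14 × 4495.14) = -2673.79 / 4347.2058 ≈ -0.6151

-0.6151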